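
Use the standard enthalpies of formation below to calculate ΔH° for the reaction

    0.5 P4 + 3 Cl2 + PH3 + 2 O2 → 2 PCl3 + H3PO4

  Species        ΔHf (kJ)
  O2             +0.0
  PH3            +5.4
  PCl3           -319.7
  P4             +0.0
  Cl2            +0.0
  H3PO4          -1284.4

ΔH°rxn = Σ nΔHf°(products) − Σ nΔHf°(reactants).
Products: 2·(-319.7) + 1·(-1284.4) = -1923.8
Reactants: 1/2·(+0.0) + 3·(+0.0) + 1·(+5.4) + 2·(+0.0) = +5.4
ΔH° = (-1923.8) − (+5.4) = -1929.2 kJ

ΔH° = -1929.2 kJ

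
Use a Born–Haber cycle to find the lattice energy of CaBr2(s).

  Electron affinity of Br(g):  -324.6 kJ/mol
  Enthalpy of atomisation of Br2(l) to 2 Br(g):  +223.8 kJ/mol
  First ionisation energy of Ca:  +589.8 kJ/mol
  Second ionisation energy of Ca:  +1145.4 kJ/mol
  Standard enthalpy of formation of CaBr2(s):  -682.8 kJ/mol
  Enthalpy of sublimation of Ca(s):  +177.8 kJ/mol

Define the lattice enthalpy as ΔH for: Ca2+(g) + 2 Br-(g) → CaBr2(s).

ΔHf° = 1·ΔHsub + 1·(ΣIE) + 1·D(Br2) + 2·EA + U
-682.8 = 1·(+177.8) + 1·(+1735.2) + 1·(+223.8) + 2·(-324.6) + U
U = -682.8 − (+1487.6) = -2170.4 kJ/mol

U = -2170.4 kJ/mol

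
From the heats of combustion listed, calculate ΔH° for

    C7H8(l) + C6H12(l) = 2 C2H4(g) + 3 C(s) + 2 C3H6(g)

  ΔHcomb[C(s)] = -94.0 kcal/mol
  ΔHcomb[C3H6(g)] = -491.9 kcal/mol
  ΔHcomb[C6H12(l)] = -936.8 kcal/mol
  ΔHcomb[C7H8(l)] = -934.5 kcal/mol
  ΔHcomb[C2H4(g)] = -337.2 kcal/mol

ΔH° = 68.9 kcal/mol

Using ΔH = Σ nΔHc°(reactants) − Σ nΔHc°(products):
= [1·(-934.5) + 1·(-936.8)] − [2·(-337.2) + 3·(-94.0) + 2·(-491.9)]
= 68.9 kcal/mol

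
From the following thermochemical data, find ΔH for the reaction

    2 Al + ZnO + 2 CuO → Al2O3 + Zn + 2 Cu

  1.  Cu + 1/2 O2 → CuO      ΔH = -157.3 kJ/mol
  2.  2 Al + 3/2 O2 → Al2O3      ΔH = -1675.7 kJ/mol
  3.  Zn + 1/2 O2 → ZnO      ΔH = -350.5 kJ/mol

eq. 1 reversed and × 2: (-2)·(-157.3) = +314.6 kJ/mol
eq. 2 as written: -1675.7 kJ/mol
eq. 3 reversed: +350.5 kJ/mol
ΔH = (-2)·(-157.3) + (1)·(-1675.7) + (-1)·(-350.5) = -1010.6 kJ/mol

ΔH = -1010.6 kJ/mol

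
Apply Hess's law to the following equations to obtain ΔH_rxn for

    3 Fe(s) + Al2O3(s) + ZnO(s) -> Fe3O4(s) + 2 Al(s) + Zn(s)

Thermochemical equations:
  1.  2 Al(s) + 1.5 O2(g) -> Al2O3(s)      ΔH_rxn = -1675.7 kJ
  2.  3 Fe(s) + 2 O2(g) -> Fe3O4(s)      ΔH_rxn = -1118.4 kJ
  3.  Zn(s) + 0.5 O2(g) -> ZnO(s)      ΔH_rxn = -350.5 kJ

eq. 1 reversed (Al2O3(s) must end up as a reactant): +1675.7 kJ
eq. 2 as written (Fe3O4(s) already on the product side): -1118.4 kJ
eq. 3 reversed (ZnO(s) must end up as a reactant): +350.5 kJ
ΔH_rxn = (+1675.7) + (-1118.4) + (+350.5) = 907.8 kJ

ΔH_rxn = 907.8 kJ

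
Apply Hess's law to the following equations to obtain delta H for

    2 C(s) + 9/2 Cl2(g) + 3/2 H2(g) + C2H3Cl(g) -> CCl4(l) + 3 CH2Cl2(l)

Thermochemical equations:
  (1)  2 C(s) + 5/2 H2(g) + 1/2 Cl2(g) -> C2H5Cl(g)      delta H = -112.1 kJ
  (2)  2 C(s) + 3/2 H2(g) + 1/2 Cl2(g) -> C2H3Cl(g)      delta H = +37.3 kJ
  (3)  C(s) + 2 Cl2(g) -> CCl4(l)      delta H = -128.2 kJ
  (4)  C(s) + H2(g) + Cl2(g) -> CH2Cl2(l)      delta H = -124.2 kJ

(1): not needed.
(2) reversed: -37.3 kJ
(3) as written: -128.2 kJ
(4) × 3: (3)·(-124.2) = -372.6 kJ
Summing the manipulated equations, delta H = (-1)·(+37.3) + (1)·(-128.2) + (3)·(-124.2) = -538.1 kJ

delta H = -538.1 kJ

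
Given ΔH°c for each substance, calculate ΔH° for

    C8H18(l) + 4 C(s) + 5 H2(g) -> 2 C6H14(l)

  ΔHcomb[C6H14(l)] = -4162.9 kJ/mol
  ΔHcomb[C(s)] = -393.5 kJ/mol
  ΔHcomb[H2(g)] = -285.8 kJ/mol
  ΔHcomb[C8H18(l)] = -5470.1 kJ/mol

ΔH° = -147.3 kJ/mol

With combustion enthalpies, reactants minus products:
= [1·(-5470.1) + 4·(-393.5) + 5·(-285.8)] − [2·(-4162.9)]
= -147.3 kJ/mol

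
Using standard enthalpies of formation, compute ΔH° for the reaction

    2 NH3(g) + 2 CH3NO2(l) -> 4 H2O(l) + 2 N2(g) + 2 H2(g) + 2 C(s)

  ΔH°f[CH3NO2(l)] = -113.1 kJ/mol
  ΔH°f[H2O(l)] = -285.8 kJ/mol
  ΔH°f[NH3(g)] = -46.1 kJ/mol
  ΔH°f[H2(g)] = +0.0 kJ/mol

Products: 4·(-285.8) + 2·(+0.0) + 2·(+0.0) + 2·(+0.0) = -1143.2
Reactants: 2·(-46.1) + 2·(-113.1) = -318.4
ΔH° = (-1143.2) − (-318.4) = -824.8 kJ/mol

ΔH° = -824.8 kJ/mol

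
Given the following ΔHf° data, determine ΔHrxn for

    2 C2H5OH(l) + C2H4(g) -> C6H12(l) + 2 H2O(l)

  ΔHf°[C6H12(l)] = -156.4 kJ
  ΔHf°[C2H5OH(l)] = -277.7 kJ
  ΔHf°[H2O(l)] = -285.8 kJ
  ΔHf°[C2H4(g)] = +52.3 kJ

ΔH°rxn = Σ nΔHf°(products) − Σ nΔHf°(reactants).
Products: 1·(-156.4) + 2·(-285.8) = -728.0
Reactants: 2·(-277.7) + 1·(+52.3) = -503.1
ΔHrxn = (-728.0) − (-503.1) = -224.9 kJ

ΔHrxn = -224.9 kJ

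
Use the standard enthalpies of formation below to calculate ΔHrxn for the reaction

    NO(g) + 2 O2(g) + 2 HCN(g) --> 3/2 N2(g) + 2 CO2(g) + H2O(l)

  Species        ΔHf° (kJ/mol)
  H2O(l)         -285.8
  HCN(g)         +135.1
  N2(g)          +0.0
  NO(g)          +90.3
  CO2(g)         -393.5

Products: 3/2·(+0.0) + 2·(-393.5) + 1·(-285.8) = -1072.8
Reactants: 1·(+90.3) + 2·(+0.0) + 2·(+135.1) = +360.5
ΔHrxn = (-1072.8) − (+360.5) = -1433.3 kJ/mol

ΔHrxn = -1433.3 kJ/mol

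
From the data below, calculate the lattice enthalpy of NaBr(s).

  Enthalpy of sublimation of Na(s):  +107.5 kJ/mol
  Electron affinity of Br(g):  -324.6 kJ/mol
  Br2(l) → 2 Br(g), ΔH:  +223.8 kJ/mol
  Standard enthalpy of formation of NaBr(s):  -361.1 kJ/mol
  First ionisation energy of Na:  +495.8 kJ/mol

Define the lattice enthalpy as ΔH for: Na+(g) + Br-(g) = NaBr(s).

ΔHf° = 1·ΔHsub + 1·(ΣIE) + 1/2·D(Br2) + 1·EA + U
-361.1 = 1·(+107.5) + 1·(+495.8) + 1/2·(+223.8) + 1·(-324.6) + U
U = -361.1 − (+390.6) = -751.7 kJ/mol

U = -751.7 kJ/mol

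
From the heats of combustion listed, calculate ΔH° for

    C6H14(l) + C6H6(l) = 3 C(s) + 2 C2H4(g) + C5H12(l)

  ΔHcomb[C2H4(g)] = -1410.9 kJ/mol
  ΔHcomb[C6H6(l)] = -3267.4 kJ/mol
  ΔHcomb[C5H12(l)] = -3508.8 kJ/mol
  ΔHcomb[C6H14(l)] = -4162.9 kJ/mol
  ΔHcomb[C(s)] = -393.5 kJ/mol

With combustion enthalpies, reactants minus products:
= [1·(-4162.9) + 1·(-3267.4)] − [3·(-393.5) + 2·(-1410.9) + 1·(-3508.8)]
= 80.8 kJ/mol

ΔH° = 80.8 kJ/mol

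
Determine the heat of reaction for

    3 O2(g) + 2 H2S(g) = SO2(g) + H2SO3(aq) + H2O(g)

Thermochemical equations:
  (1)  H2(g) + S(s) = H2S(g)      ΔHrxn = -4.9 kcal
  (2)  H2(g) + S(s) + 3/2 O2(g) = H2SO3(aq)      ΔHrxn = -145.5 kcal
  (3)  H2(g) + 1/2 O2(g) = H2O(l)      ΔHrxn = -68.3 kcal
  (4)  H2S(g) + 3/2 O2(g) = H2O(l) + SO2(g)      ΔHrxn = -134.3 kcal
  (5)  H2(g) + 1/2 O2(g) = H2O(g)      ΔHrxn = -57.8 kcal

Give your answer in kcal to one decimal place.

(1) reversed: +4.9 kcal
(2) as written: -145.5 kcal
(3) reversed: +68.3 kcal
(4) as written: -134.3 kcal
(5) as written: -57.8 kcal
ΔHrxn = (-1)·(-4.9) + (1)·(-145.5) + (-1)·(-68.3) + (1)·(-134.3) + (1)·(-57.8) = -264.4 kcal

ΔHrxn = -264.4 kcal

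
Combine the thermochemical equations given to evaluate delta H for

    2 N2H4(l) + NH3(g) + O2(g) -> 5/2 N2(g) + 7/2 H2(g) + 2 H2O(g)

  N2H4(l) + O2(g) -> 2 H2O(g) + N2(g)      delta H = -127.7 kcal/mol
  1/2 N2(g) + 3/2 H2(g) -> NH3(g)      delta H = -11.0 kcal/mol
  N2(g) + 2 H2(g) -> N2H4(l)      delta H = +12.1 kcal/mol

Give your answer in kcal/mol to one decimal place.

equation 1 as written (H2O(g) already on the product side): -127.7 kcal/mol
equation 2 reversed (NH3(g) must end up as a reactant): +11.0 kcal/mol
equation 3 reversed: -12.1 kcal/mol
Since enthalpy is a state function, delta H = (-127.7) + (+11.0) + (-12.1) = -128.8 kcal/mol

delta H = -128.8 kcal/mol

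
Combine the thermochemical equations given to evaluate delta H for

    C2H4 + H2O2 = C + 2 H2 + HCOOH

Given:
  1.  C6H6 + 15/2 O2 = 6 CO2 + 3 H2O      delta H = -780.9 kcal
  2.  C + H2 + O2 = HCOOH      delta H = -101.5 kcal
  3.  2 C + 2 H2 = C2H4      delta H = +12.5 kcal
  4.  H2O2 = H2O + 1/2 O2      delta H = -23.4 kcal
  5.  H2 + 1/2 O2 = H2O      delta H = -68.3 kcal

eq. 1: not needed (CO2 appears nowhere else).
eq. 2 as written (HCOOH already on the product side): -101.5 kcal
eq. 3 reversed (C2H4 must end up as a reactant): -12.5 kcal
eq. 4 as written (H2O2 already on the reactant side): -23.4 kcal
eq. 5 reversed: +68.3 kcal
Summing the manipulated equations, delta H = (-101.5) + (-12.5) + (-23.4) + (+68.3) = -69.1 kcal

delta H = -69.1 kcal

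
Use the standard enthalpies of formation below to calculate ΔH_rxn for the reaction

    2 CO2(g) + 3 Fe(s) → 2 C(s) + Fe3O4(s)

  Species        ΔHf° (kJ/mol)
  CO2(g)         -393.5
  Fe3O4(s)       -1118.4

ΔH_rxn = -331.4 kJ/mol

ΔH°rxn = Σ nΔHf°(products) − Σ nΔHf°(reactants).
Products: 2·(+0.0) + 1·(-1118.4) = -1118.4
Reactants: 2·(-393.5) + 3·(+0.0) = -787.0
ΔH_rxn = (-1118.4) − (-787.0) = -331.4 kJ/mol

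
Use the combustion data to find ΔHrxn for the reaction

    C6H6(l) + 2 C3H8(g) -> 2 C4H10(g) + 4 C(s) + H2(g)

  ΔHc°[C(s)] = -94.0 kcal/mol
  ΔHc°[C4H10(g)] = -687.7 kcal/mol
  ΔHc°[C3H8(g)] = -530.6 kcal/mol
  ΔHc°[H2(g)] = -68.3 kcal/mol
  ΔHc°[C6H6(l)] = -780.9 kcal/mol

ΔHrxn = -22.4 kcal/mol

Using ΔH = Σ nΔHc°(reactants) − Σ nΔHc°(products):
= [1·(-780.9) + 2·(-530.6)] − [2·(-687.7) + 4·(-94.0) + 1·(-68.3)]
= -22.4 kcal/mol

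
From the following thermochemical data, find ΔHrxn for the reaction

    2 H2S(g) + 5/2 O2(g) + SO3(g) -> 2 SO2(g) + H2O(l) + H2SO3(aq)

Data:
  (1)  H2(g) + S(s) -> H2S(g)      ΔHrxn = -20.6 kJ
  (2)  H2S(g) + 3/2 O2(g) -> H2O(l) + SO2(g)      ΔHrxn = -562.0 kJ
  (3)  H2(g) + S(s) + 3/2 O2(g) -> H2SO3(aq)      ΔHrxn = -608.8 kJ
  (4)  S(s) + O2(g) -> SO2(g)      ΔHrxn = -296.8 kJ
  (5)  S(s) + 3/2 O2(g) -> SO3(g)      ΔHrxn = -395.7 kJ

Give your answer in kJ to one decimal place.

ΔHrxn = -1051.3 kJ

(1) reversed: +20.6 kJ
(2) as written: -562.0 kJ
(3) as written: -608.8 kJ
(4) as written: -296.8 kJ
(5) reversed: +395.7 kJ
Since enthalpy is a state function, ΔHrxn = (-1)·(-20.6) + (1)·(-562.0) + (1)·(-608.8) + (1)·(-296.8) + (-1)·(-395.7) = -1051.3 kJ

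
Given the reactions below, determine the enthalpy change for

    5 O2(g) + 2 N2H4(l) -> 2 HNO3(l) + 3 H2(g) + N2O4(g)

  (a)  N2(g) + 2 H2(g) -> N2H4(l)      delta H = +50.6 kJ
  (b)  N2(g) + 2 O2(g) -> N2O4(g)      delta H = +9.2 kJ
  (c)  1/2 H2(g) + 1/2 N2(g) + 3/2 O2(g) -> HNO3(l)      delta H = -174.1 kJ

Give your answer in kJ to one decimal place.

(a) reversed and × 2: (-2)·(+50.6) = -101.2 kJ
(b) as written: +9.2 kJ
(c) × 2: (2)·(-174.1) = -348.2 kJ
Summing the manipulated equations, delta H = (-101.2) + (+9.2) + (-348.2) = -440.2 kJ

delta H = -440.2 kJ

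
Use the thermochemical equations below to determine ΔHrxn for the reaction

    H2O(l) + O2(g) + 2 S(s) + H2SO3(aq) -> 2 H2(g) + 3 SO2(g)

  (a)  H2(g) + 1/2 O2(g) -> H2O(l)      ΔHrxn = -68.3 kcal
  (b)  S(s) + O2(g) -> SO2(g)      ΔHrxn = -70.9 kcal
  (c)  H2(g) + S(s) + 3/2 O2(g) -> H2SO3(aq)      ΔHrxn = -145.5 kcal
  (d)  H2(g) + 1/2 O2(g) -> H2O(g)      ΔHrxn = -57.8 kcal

(a) reversed (reverse to put H2O(l) on the reactant side): +68.3 kcal
(b) × 3 (×3 to match 3 SO2(g) in the target): (3)·(-70.9) = -212.7 kcal
(c) reversed (reverse to put H2SO3(aq) on the reactant side): +145.5 kcal
(d): not needed (H2O(g) appears nowhere else).
ΔHrxn = (-1)·(-68.3) + (3)·(-70.9) + (-1)·(-145.5) = 1.1 kcal

ΔHrxn = 1.1 kcal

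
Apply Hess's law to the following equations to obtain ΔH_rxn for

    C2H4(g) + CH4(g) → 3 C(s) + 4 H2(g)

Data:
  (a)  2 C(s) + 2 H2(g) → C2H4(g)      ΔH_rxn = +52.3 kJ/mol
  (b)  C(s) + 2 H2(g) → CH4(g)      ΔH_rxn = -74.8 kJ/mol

(a) reversed: -52.3 kJ/mol
(b) reversed: +74.8 kJ/mol
By Hess's law, ΔH_rxn = (-1)·(+52.3) + (-1)·(-74.8) = 22.5 kJ/mol

ΔH_rxn = 22.5 kJ/mol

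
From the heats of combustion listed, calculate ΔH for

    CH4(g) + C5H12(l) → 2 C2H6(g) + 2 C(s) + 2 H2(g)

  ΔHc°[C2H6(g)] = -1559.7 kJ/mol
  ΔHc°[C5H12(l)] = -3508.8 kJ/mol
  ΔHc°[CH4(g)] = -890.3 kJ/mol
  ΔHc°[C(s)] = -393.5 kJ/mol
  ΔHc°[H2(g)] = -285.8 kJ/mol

Using ΔH = Σ nΔHc°(reactants) − Σ nΔHc°(products):
= [1·(-890.3) + 1·(-3508.8)] − [2·(-1559.7) + 2·(-393.5) + 2·(-285.8)]
= 78.9 kJ/mol

ΔH = 78.9 kJ/mol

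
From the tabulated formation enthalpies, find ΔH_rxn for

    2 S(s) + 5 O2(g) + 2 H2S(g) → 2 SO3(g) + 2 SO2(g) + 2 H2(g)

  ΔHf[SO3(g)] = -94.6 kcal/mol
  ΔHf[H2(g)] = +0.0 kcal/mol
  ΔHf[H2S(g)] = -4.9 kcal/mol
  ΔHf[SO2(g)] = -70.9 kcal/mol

ΔH_rxn = -321.2 kcal/mol

Products: 2·(-94.6) + 2·(-70.9) + 2·(+0.0) = -331.0
Reactants: 2·(+0.0) + 5·(+0.0) + 2·(-4.9) = -9.8
ΔH_rxn = (-331.0) − (-9.8) = -321.2 kcal/mol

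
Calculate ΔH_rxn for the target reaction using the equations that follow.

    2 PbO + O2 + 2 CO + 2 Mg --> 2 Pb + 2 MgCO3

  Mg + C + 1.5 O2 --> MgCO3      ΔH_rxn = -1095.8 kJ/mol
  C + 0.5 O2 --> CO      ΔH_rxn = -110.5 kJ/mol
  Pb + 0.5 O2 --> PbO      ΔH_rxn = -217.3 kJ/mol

equation 1 × 2: (2)·(-1095.8) = -2191.6 kJ/mol
equation 2 reversed and × 2: (-2)·(-110.5) = +221.0 kJ/mol
equation 3 reversed and × 2: (-2)·(-217.3) = +434.6 kJ/mol
ΔH_rxn = (-2191.6) + (+221.0) + (+434.6) = -1536.0 kJ/mol

ΔH_rxn = -1536.0 kJ/mol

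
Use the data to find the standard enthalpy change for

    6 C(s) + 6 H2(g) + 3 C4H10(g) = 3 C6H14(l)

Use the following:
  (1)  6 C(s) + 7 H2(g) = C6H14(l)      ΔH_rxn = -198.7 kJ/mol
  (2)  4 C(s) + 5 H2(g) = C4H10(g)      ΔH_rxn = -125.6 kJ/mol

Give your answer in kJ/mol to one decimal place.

(1) × 3: (3)·(-198.7) = -596.1 kJ/mol
(2) reversed and × 3: (-3)·(-125.6) = +376.8 kJ/mol
ΔH_rxn = (-596.1) + (+376.8) = -219.3 kJ/mol

ΔH_rxn = -219.3 kJ/mol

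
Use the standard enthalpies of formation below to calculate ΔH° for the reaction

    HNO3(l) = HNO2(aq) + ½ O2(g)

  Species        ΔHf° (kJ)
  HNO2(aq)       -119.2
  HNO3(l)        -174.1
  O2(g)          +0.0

ΔH°rxn = Σ nΔHf°(products) − Σ nΔHf°(reactants).
Products: 1·(-119.2) + 1/2·(+0.0) = -119.2
Reactants: 1·(-174.1) = -174.1
ΔH° = (-119.2) − (-174.1) = 54.9 kJ

ΔH° = 54.9 kJ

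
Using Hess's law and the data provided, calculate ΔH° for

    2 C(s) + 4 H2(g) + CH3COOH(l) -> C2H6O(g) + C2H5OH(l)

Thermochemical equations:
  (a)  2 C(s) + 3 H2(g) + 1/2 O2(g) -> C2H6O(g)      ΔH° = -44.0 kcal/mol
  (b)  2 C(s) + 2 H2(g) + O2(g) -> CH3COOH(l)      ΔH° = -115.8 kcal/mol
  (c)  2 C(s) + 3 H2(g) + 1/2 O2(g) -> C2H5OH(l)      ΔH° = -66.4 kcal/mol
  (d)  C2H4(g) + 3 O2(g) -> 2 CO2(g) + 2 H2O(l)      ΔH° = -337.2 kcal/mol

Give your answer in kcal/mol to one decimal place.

ΔH° = 5.4 kcal/mol

(a) as written: -44.0 kcal/mol
(b) reversed: +115.8 kcal/mol
(c) as written: -66.4 kcal/mol
(d): not needed.
Combining the equations, ΔH° = (-44.0) + (+115.8) + (-66.4) = 5.4 kcal/mol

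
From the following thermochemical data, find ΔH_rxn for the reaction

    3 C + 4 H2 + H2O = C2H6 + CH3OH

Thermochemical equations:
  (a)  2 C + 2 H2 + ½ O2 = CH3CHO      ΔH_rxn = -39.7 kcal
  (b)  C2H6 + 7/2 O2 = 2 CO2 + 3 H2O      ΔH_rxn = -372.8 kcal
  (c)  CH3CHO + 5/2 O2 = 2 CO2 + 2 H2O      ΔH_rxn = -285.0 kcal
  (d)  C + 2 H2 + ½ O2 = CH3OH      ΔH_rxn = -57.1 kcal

(a) as written: -39.7 kcal
(b) reversed (C2H6 must end up as a product): +372.8 kcal
(c) as written: -285.0 kcal
(d) as written (CH3OH already on the product side): -57.1 kcal
By Hess's law, ΔH_rxn = (-39.7) + (+372.8) + (-285.0) + (-57.1) = -9.0 kcal

ΔH_rxn = -9.0 kcal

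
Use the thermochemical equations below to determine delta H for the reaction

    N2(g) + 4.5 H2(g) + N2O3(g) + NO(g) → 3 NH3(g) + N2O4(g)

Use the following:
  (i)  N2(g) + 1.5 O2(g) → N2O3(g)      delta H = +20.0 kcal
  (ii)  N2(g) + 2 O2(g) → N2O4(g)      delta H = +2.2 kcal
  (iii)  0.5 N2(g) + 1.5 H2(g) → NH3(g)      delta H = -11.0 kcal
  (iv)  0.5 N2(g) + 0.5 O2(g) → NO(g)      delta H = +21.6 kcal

delta H = -72.4 kcal

(i) reversed (reverse to put N2O3(g) on the reactant side): -20.0 kcal
(ii) as written (N2O4(g) already on the product side): +2.2 kcal
(iii) × 3 (scale by 3 for the 3 NH3(g)): (3)·(-11.0) = -33.0 kcal
(iv) reversed (NO(g) must end up as a reactant): -21.6 kcal
delta H = (-1)·(+20.0) + (1)·(+2.2) + (3)·(-11.0) + (-1)·(+21.6) = -72.4 kcal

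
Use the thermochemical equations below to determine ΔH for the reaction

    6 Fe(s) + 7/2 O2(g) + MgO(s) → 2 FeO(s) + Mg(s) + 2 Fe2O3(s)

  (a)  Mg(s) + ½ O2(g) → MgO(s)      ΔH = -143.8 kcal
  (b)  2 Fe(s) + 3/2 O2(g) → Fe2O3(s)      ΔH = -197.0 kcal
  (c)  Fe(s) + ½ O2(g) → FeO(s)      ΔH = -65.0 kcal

ΔH = -380.2 kcal

(a) reversed: +143.8 kcal
(b) × 2: (2)·(-197.0) = -394.0 kcal
(c) × 2: (2)·(-65.0) = -130.0 kcal
By Hess's law, ΔH = (-1)·(-143.8) + (2)·(-197.0) + (2)·(-65.0) = -380.2 kcal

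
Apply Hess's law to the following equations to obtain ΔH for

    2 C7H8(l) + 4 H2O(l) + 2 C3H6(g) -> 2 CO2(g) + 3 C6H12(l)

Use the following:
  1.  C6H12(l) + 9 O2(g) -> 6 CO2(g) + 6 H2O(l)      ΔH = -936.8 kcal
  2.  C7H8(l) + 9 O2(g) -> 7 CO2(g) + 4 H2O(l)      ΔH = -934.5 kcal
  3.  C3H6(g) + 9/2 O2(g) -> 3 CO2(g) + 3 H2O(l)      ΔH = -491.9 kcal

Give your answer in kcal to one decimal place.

ΔH = -42.4 kcal

eq. 1 reversed and × 3 (C6H12(l) must end up as a product; scale by 3 for the 3 C6H12(l)): (-3)·(-936.8) = +2810.4 kcal
eq. 2 × 2 (scale by 2 for the 2 C7H8(l)): (2)·(-934.5) = -1869.0 kcal
eq. 3 × 2 (×2 to match 2 C3H6(g) in the target): (2)·(-491.9) = -983.8 kcal
ΔH = (-3)·(-936.8) + (2)·(-934.5) + (2)·(-491.9) = -42.4 kcal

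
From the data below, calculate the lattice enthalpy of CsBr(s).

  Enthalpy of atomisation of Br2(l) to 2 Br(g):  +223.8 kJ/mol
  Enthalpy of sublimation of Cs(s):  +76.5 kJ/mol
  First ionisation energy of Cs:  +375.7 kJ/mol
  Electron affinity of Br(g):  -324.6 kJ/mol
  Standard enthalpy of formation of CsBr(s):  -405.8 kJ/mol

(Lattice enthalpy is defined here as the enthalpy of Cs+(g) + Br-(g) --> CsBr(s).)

ΔHf° = 1·ΔHsub + 1·(ΣIE) + 1/2·D(Br2) + 1·EA + U
-405.8 = 1·(+76.5) + 1·(+375.7) + 1/2·(+223.8) + 1·(-324.6) + U
U = -405.8 − (+239.5) = -645.3 kJ/mol

U = -645.3 kJ/mol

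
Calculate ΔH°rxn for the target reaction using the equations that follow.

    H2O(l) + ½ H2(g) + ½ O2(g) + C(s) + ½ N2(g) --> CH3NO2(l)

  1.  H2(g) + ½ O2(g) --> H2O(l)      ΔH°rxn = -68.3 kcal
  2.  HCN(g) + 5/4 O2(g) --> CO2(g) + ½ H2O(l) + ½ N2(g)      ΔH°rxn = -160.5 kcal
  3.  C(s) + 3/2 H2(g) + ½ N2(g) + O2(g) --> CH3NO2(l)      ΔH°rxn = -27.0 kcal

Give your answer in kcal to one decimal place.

eq. 1 reversed: +68.3 kcal
eq. 2: not needed (HCN(g) appears nowhere else).
eq. 3 as written (CH3NO2(l) already on the product side): -27.0 kcal
Summing the manipulated equations, ΔH°rxn = (-1)·(-68.3) + (1)·(-27.0) = 41.3 kcal

ΔH°rxn = 41.3 kcal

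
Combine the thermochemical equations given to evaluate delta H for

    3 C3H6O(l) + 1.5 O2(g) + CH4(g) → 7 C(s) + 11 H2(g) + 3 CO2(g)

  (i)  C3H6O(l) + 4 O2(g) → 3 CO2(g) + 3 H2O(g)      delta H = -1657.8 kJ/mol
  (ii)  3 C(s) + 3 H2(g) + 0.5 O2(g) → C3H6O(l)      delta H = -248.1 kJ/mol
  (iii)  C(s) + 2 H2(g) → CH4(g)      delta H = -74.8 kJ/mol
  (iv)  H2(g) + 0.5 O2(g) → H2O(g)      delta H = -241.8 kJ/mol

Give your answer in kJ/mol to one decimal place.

delta H = -361.4 kJ/mol

(i) as written: -1657.8 kJ/mol
(ii) reversed and × 2: (-2)·(-248.1) = +496.2 kJ/mol
(iii) reversed: +74.8 kJ/mol
(iv) reversed and × 3: (-3)·(-241.8) = +725.4 kJ/mol
Summing the manipulated equations, delta H = (1)·(-1657.8) + (-2)·(-248.1) + (-1)·(-74.8) + (-3)·(-241.8) = -361.4 kJ/mol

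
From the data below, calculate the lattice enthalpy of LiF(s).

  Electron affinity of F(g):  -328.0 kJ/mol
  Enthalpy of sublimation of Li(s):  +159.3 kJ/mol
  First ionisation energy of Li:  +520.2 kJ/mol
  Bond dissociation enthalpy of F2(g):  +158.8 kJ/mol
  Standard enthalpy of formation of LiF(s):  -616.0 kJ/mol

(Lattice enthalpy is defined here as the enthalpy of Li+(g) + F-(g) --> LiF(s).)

U = -1046.9 kJ/mol

ΔHf° = 1·ΔHsub + 1·(ΣIE) + 1/2·D(F2) + 1·EA + U
-616.0 = 1·(+159.3) + 1·(+520.2) + 1/2·(+158.8) + 1·(-328.0) + U
U = -616.0 − (+430.9) = -1046.9 kJ/mol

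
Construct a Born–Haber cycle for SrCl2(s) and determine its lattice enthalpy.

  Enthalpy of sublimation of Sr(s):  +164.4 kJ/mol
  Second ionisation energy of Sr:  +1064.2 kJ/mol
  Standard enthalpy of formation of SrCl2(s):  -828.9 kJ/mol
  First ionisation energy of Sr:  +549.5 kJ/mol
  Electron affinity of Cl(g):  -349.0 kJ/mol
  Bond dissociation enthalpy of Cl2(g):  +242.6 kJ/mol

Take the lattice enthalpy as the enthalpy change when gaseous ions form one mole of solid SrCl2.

U = -2151.6 kJ/mol

ΔHf° = 1·ΔHsub + 1·(ΣIE) + 1·D(Cl2) + 2·EA + U
-828.9 = 1·(+164.4) + 1·(+1613.7) + 1·(+242.6) + 2·(-349.0) + U
U = -828.9 − (+1322.7) = -2151.6 kJ/mol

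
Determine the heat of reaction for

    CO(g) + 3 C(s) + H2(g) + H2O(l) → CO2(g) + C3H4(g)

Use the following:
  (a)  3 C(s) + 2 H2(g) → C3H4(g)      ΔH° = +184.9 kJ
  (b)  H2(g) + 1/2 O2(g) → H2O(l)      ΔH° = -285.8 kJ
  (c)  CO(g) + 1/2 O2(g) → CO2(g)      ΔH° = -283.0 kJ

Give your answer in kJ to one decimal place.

(a) as written (C3H4(g) already on the product side): +184.9 kJ
(b) reversed (H2O(l) must end up as a reactant): +285.8 kJ
(c) as written (CO(g) already on the reactant side): -283.0 kJ
Since enthalpy is a state function, ΔH° = (1)·(+184.9) + (-1)·(-285.8) + (1)·(-283.0) = 187.7 kJ

ΔH° = 187.7 kJ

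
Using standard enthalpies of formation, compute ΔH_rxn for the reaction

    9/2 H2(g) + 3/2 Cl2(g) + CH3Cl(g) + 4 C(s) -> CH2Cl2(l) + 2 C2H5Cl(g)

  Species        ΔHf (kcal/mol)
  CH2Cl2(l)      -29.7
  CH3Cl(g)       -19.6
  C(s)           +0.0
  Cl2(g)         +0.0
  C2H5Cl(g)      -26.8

Products: 1·(-29.7) + 2·(-26.8) = -83.3
Reactants: 9/2·(+0.0) + 3/2·(+0.0) + 1·(-19.6) + 4·(+0.0) = -19.6
ΔH_rxn = (-83.3) − (-19.6) = -63.7 kcal/mol

ΔH_rxn = -63.7 kcal/mol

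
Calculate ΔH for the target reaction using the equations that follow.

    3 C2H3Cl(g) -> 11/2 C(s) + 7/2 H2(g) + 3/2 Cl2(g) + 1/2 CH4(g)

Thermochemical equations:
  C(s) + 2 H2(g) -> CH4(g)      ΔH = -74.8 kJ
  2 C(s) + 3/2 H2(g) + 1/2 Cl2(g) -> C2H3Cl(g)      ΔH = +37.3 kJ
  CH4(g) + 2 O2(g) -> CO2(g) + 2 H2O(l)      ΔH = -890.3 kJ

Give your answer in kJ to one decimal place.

ΔH = -149.3 kJ

equation 1 × 1/2: (1/2)·(-74.8) = -37.4 kJ
equation 2 reversed and × 3 (C2H3Cl(g) must end up as a reactant; ×3 to match 3 C2H3Cl(g) in the target): (-3)·(+37.3) = -111.9 kJ
equation 3: not needed (O2(g) appears nowhere else).
Combining the equations, ΔH = (1/2)·(-74.8) + (-3)·(+37.3) = -149.3 kJ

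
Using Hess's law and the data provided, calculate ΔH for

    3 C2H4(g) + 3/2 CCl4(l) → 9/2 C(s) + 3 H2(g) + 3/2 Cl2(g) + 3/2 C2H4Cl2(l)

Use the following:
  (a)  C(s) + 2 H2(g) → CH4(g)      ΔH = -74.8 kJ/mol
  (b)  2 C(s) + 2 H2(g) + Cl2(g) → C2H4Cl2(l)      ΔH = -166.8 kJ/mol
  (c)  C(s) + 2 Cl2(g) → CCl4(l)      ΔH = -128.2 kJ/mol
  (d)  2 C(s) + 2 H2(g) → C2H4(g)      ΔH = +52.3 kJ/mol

ΔH = -214.8 kJ/mol

(a): not needed.
(b) × 3/2: (3/2)·(-166.8) = -250.2 kJ/mol
(c) reversed and × 3/2: (-3/2)·(-128.2) = +192.3 kJ/mol
(d) reversed and × 3: (-3)·(+52.3) = -156.9 kJ/mol
Summing the manipulated equations, ΔH = (3/2)·(-166.8) + (-3/2)·(-128.2) + (-3)·(+52.3) = -214.8 kJ/mol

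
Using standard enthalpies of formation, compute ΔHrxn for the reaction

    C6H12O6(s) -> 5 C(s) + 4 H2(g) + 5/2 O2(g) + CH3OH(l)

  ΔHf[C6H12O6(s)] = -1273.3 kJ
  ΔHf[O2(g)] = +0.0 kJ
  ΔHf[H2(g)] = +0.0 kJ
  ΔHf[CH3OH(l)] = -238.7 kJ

ΔH°rxn = Σ nΔHf°(products) − Σ nΔHf°(reactants).
Products: 5·(+0.0) + 4·(+0.0) + 5/2·(+0.0) + 1·(-238.7) = -238.7
Reactants: 1·(-1273.3) = -1273.3
ΔHrxn = (-238.7) − (-1273.3) = 1034.6 kJ

ΔHrxn = 1034.6 kJ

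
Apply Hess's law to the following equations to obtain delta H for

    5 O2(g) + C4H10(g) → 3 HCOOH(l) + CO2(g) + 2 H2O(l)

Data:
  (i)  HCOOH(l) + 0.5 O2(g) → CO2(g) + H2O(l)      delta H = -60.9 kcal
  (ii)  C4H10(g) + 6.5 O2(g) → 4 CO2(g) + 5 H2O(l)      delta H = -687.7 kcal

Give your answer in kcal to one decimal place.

delta H = -505.0 kcal

(i) reversed and × 3 (HCOOH(l) must end up as a product; ×3 to match 3 HCOOH(l) in the target): (-3)·(-60.9) = +182.7 kcal
(ii) as written (C4H10(g) already on the reactant side): -687.7 kcal
By Hess's law, delta H = (+182.7) + (-687.7) = -505.0 kcal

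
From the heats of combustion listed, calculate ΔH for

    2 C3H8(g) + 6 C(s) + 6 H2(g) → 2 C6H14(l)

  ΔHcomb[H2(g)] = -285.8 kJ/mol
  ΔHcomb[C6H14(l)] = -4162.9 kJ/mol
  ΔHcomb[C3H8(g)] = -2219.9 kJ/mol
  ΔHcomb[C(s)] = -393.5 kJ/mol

Using ΔH = Σ nΔHc°(reactants) − Σ nΔHc°(products):
= [2·(-2219.9) + 6·(-393.5) + 6·(-285.8)] − [2·(-4162.9)]
= -189.8 kJ/mol

ΔH = -189.8 kJ/mol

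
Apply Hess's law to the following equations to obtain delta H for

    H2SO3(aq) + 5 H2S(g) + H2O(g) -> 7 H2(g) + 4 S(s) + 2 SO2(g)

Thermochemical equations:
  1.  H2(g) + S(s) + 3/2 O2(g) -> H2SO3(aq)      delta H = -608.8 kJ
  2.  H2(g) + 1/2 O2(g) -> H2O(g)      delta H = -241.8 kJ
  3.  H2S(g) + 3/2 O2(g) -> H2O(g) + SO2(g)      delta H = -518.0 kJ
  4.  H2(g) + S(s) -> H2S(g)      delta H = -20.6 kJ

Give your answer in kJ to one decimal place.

eq. 1 reversed: +608.8 kJ
eq. 2 reversed and × 3: (-3)·(-241.8) = +725.4 kJ
eq. 3 × 2: (2)·(-518.0) = -1036.0 kJ
eq. 4 reversed and × 3: (-3)·(-20.6) = +61.8 kJ
Summing the manipulated equations, delta H = (+608.8) + (+725.4) + (-1036.0) + (+61.8) = 360.0 kJ

delta H = 360.0 kJ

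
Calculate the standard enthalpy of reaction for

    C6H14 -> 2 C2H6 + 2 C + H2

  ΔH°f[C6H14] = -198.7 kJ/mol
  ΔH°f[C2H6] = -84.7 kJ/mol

Products: 2·(-84.7) + 2·(+0.0) + 1·(+0.0) = -169.4
Reactants: 1·(-198.7) = -198.7
ΔHrxn = (-169.4) − (-198.7) = 29.3 kJ/mol

ΔHrxn = 29.3 kJ/mol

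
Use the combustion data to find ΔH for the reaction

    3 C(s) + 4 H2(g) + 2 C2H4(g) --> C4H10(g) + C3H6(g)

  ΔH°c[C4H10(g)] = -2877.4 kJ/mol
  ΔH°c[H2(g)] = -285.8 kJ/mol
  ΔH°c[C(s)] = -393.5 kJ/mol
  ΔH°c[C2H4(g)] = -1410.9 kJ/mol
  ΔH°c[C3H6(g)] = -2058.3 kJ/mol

ΔH = -209.8 kJ/mol

Using ΔH = Σ nΔHc°(reactants) − Σ nΔHc°(products):
= [3·(-393.5) + 4·(-285.8) + 2·(-1410.9)] − [1·(-2877.4) + 1·(-2058.3)]
= -209.8 kJ/mol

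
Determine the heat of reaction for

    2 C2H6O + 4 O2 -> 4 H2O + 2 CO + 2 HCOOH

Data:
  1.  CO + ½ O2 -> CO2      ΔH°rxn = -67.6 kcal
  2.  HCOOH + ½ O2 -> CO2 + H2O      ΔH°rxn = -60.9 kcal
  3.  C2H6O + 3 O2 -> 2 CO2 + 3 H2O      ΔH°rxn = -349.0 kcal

eq. 1 reversed and × 2: (-2)·(-67.6) = +135.2 kcal
eq. 2 reversed and × 2: (-2)·(-60.9) = +121.8 kcal
eq. 3 × 2: (2)·(-349.0) = -698.0 kcal
Combining the equations, ΔH°rxn = (-2)·(-67.6) + (-2)·(-60.9) + (2)·(-349.0) = -441.0 kcal

ΔH°rxn = -441.0 kcal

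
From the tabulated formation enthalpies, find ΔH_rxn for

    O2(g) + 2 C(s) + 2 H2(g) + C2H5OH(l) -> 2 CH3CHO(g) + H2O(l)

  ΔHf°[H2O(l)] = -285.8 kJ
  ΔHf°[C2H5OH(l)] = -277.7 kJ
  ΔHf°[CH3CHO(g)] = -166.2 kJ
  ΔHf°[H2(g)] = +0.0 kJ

Products: 2·(-166.2) + 1·(-285.8) = -618.2
Reactants: 1·(+0.0) + 2·(+0.0) + 2·(+0.0) + 1·(-277.7) = -277.7
ΔH_rxn = (-618.2) − (-277.7) = -340.5 kJ

ΔH_rxn = -340.5 kJ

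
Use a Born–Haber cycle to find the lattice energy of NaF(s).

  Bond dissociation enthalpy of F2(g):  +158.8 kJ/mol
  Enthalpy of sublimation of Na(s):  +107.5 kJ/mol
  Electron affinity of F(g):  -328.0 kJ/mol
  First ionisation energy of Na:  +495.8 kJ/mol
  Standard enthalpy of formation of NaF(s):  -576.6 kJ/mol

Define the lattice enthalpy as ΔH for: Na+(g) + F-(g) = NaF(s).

ΔHf° = 1·ΔHsub + 1·(ΣIE) + 1/2·D(F2) + 1·EA + U
-576.6 = 1·(+107.5) + 1·(+495.8) + 1/2·(+158.8) + 1·(-328.0) + U
U = -576.6 − (+354.7) = -931.3 kJ/mol

U = -931.3 kJ/mol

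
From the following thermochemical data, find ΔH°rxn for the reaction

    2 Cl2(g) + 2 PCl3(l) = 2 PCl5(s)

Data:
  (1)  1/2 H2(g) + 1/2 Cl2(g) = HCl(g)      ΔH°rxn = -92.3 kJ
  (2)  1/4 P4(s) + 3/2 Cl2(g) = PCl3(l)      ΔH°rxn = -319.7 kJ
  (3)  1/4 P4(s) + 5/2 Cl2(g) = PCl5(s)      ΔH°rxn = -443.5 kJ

ΔH°rxn = -247.6 kJ

(1): not needed.
(2) reversed and × 2: (-2)·(-319.7) = +639.4 kJ
(3) × 2: (2)·(-443.5) = -887.0 kJ
Combining the equations, ΔH°rxn = (+639.4) + (-887.0) = -247.6 kJ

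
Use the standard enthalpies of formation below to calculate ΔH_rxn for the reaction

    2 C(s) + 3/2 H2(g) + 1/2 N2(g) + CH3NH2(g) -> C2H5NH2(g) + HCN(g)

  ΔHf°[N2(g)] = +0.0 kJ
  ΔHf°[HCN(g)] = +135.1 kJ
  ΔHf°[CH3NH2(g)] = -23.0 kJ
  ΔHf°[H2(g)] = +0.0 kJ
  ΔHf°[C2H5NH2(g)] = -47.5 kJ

ΔH_rxn = 110.6 kJ

Products: 1·(-47.5) + 1·(+135.1) = +87.6
Reactants: 2·(+0.0) + 3/2·(+0.0) + 1/2·(+0.0) + 1·(-23.0) = -23.0
ΔH_rxn = (+87.6) − (-23.0) = 110.6 kJ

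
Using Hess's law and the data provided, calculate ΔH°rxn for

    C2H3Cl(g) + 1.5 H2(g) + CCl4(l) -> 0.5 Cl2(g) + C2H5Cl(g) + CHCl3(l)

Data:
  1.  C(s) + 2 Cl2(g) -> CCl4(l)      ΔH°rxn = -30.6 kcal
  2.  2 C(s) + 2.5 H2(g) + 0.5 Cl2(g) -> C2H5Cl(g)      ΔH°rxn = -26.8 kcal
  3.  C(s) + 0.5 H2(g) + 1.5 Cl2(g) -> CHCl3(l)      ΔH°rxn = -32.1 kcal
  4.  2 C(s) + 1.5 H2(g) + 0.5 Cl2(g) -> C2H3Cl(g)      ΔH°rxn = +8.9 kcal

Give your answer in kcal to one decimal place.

eq. 1 reversed (CCl4(l) must end up as a reactant): +30.6 kcal
eq. 2 as written (C2H5Cl(g) already on the product side): -26.8 kcal
eq. 3 as written (CHCl3(l) already on the product side): -32.1 kcal
eq. 4 reversed (reverse to put C2H3Cl(g) on the reactant side): -8.9 kcal
ΔH°rxn = (-1)·(-30.6) + (1)·(-26.8) + (1)·(-32.1) + (-1)·(+8.9) = -37.2 kcal

ΔH°rxn = -37.2 kcal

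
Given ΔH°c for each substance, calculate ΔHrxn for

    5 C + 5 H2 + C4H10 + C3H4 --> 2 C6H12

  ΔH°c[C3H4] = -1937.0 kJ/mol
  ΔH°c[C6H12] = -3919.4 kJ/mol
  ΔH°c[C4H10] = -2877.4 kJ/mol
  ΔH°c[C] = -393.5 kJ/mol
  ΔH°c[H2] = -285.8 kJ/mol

Using ΔH = Σ nΔHc°(reactants) − Σ nΔHc°(products):
= [5·(-393.5) + 5·(-285.8) + 1·(-2877.4) + 1·(-1937.0)] − [2·(-3919.4)]
= -372.1 kJ/mol

ΔHrxn = -372.1 kJ/mol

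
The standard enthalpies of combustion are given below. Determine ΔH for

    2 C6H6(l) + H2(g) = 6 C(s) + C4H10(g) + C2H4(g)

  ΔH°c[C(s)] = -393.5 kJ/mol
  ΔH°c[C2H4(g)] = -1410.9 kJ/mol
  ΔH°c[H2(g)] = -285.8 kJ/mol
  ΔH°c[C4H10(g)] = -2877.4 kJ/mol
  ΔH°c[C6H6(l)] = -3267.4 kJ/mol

With combustion enthalpies, reactants minus products:
= [2·(-3267.4) + 1·(-285.8)] − [6·(-393.5) + 1·(-2877.4) + 1·(-1410.9)]
= -171.3 kJ/mol

ΔH = -171.3 kJ/mol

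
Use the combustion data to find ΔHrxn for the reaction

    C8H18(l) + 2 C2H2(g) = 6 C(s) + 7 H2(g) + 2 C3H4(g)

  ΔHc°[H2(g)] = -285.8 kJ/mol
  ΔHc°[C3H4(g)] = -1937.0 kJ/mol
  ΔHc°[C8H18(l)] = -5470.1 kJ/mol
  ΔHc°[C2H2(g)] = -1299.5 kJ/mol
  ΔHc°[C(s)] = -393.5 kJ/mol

ΔHrxn = 166.5 kJ/mol

With combustion enthalpies, reactants minus products:
= [1·(-5470.1) + 2·(-1299.5)] − [6·(-393.5) + 7·(-285.8) + 2·(-1937.0)]
= 166.5 kJ/mol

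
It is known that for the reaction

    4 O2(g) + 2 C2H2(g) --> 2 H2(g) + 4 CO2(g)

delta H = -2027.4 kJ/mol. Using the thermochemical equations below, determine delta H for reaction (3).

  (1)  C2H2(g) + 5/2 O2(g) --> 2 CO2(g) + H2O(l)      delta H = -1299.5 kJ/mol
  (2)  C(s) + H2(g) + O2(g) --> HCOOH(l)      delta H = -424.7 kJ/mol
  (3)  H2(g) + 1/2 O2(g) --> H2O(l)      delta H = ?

(1) × 2 (scale by 2 for the 2 C2H2(g)): (2)·(-1299.5) = -2599.0 kJ/mol
(2): not needed (C(s) appears nowhere else).
(3) reversed and × 2: contributes −2·x
-2027.4 = (-2599.0) − 2·x
x = (-2027.4 − (-2599.0)) / (-2) = -285.8 kJ/mol

delta H = -285.8 kJ/mol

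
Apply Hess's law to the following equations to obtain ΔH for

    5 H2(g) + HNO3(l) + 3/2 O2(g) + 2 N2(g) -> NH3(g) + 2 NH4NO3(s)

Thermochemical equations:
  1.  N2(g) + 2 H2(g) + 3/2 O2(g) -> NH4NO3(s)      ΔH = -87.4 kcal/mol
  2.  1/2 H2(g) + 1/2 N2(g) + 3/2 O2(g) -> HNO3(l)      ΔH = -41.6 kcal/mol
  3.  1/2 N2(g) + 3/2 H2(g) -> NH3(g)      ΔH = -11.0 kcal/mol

ΔH = -144.2 kcal/mol

eq. 1 × 2 (scale by 2 for the 2 NH4NO3(s)): (2)·(-87.4) = -174.8 kcal/mol
eq. 2 reversed (reverse to put HNO3(l) on the reactant side): +41.6 kcal/mol
eq. 3 as written (NH3(g) already on the product side): -11.0 kcal/mol
ΔH = (2)·(-87.4) + (-1)·(-41.6) + (1)·(-11.0) = -144.2 kcal/mol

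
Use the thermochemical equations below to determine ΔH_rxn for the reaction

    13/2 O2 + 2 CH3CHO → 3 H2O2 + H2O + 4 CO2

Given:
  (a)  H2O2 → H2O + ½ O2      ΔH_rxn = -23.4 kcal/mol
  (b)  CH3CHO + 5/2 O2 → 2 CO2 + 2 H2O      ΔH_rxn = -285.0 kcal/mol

ΔH_rxn = -499.8 kcal/mol

(a) reversed and × 3 (H2O2 must end up as a product; ×3 to match 3 H2O2 in the target): (-3)·(-23.4) = +70.2 kcal/mol
(b) × 2 (scale by 2 for the 2 CH3CHO): (2)·(-285.0) = -570.0 kcal/mol
Summing the manipulated equations, ΔH_rxn = (+70.2) + (-570.0) = -499.8 kcal/mol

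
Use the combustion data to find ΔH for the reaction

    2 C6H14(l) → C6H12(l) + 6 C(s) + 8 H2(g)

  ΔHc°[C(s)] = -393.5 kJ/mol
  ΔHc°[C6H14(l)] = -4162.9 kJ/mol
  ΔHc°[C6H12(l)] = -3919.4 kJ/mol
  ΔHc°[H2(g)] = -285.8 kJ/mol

Using ΔH = Σ nΔHc°(reactants) − Σ nΔHc°(products):
= [2·(-4162.9)] − [1·(-3919.4) + 6·(-393.5) + 8·(-285.8)]
= 241.0 kJ/mol

ΔH = 241.0 kJ/mol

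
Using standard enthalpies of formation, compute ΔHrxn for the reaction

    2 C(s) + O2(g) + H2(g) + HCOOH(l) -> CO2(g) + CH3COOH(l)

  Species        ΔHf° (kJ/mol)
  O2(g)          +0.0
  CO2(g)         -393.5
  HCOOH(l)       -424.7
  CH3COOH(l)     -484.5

ΔHrxn = -453.3 kJ/mol

Products: 1·(-393.5) + 1·(-484.5) = -878.0
Reactants: 2·(+0.0) + 1·(+0.0) + 1·(+0.0) + 1·(-424.7) = -424.7
ΔHrxn = (-878.0) − (-424.7) = -453.3 kJ/mol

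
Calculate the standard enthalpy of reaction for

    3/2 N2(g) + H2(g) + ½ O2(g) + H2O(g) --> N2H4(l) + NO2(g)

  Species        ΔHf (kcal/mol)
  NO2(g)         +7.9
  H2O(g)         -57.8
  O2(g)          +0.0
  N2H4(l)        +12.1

ΔH°rxn = Σ nΔHf°(products) − Σ nΔHf°(reactants).
Products: 1·(+12.1) + 1·(+7.9) = +20.0
Reactants: 3/2·(+0.0) + 1·(+0.0) + 1/2·(+0.0) + 1·(-57.8) = -57.8
ΔHrxn = (+20.0) − (-57.8) = 77.8 kcal/mol

ΔHrxn = 77.8 kcal/mol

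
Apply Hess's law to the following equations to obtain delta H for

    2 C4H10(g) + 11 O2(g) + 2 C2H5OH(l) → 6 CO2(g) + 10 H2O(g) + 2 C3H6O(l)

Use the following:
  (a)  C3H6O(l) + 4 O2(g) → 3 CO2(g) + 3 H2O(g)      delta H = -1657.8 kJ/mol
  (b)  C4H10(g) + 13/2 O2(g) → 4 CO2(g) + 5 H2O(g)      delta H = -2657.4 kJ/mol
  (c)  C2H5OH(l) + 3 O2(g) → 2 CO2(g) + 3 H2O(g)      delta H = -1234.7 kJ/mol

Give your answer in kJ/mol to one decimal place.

delta H = -4468.6 kJ/mol

(a) reversed and × 2: (-2)·(-1657.8) = +3315.6 kJ/mol
(b) × 2: (2)·(-2657.4) = -5314.8 kJ/mol
(c) × 2: (2)·(-1234.7) = -2469.4 kJ/mol
By Hess's law, delta H = (-2)·(-1657.8) + (2)·(-2657.4) + (2)·(-1234.7) = -4468.6 kJ/mol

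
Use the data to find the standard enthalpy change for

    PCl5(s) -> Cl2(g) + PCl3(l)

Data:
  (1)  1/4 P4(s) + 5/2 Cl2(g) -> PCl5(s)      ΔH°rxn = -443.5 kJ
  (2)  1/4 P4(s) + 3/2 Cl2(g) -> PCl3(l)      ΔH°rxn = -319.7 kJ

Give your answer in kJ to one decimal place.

(1) reversed (PCl5(s) must end up as a reactant): +443.5 kJ
(2) as written (PCl3(l) already on the product side): -319.7 kJ
ΔH°rxn = (+443.5) + (-319.7) = 123.8 kJ

ΔH°rxn = 123.8 kJ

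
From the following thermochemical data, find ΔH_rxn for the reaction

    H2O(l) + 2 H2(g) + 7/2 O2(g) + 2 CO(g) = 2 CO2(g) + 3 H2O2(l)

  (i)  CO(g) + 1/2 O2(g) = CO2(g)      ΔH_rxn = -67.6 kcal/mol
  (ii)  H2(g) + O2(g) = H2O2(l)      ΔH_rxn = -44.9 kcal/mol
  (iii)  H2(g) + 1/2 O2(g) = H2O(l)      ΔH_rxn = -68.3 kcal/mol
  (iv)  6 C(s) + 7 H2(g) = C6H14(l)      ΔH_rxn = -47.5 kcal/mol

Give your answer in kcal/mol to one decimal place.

(i) × 2: (2)·(-67.6) = -135.2 kcal/mol
(ii) × 3: (3)·(-44.9) = -134.7 kcal/mol
(iii) reversed: +68.3 kcal/mol
(iv): not needed.
Since enthalpy is a state function, ΔH_rxn = (-135.2) + (-134.7) + (+68.3) = -201.6 kcal/mol

ΔH_rxn = -201.6 kcal/mol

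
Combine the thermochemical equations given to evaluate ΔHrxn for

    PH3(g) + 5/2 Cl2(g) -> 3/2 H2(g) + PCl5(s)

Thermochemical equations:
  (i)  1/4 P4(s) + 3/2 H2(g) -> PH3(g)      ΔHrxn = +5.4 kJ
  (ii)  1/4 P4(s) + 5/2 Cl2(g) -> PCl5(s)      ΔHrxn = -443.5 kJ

(i) reversed: -5.4 kJ
(ii) as written: -443.5 kJ
Summing the manipulated equations, ΔHrxn = (-5.4) + (-443.5) = -448.9 kJ

ΔHrxn = -448.9 kJ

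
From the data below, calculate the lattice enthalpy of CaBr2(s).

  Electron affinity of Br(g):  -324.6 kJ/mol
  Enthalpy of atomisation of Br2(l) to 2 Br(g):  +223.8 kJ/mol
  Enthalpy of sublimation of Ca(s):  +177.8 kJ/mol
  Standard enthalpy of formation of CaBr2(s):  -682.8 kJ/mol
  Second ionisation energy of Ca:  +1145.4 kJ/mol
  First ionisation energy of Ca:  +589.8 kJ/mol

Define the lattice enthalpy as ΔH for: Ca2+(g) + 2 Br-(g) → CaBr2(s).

U = -2170.4 kJ/mol

ΔHf° = 1·ΔHsub + 1·(ΣIE) + 1·D(Br2) + 2·EA + U
-682.8 = 1·(+177.8) + 1·(+1735.2) + 1·(+223.8) + 2·(-324.6) + U
U = -682.8 − (+1487.6) = -2170.4 kJ/mol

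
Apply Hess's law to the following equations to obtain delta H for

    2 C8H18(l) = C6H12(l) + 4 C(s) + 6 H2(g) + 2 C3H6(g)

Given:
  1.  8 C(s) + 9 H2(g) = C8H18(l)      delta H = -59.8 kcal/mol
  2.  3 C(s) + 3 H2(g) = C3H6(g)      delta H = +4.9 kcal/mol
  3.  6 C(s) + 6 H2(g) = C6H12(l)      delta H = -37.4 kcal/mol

eq. 1 reversed and × 2: (-2)·(-59.8) = +119.6 kcal/mol
eq. 2 × 2: (2)·(+4.9) = +9.8 kcal/mol
eq. 3 as written: -37.4 kcal/mol
delta H = (-2)·(-59.8) + (2)·(+4.9) + (1)·(-37.4) = 92.0 kcal/mol

delta H = 92.0 kcal/mol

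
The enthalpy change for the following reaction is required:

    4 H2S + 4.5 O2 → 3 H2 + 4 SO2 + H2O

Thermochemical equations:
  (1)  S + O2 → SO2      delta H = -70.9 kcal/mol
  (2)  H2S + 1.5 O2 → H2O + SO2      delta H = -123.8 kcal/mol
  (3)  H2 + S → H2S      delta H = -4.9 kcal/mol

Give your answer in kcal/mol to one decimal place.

(1) × 3: (3)·(-70.9) = -212.7 kcal/mol
(2) as written (H2O already on the product side): -123.8 kcal/mol
(3) reversed and × 3 (reverse to put H2 on the product side; ×3 to match 3 H2 in the target): (-3)·(-4.9) = +14.7 kcal/mol
delta H = (-212.7) + (-123.8) + (+14.7) = -321.8 kcal/mol

delta H = -321.8 kcal/mol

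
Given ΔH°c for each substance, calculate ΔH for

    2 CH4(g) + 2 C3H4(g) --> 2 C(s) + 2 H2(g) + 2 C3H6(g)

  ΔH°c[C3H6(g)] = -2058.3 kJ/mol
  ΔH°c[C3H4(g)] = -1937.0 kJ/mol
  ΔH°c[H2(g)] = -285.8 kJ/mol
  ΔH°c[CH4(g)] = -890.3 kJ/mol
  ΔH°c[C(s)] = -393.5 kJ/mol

ΔH = -179.4 kJ/mol

With combustion enthalpies, reactants minus products:
= [2·(-890.3) + 2·(-1937.0)] − [2·(-393.5) + 2·(-285.8) + 2·(-2058.3)]
= -179.4 kJ/mol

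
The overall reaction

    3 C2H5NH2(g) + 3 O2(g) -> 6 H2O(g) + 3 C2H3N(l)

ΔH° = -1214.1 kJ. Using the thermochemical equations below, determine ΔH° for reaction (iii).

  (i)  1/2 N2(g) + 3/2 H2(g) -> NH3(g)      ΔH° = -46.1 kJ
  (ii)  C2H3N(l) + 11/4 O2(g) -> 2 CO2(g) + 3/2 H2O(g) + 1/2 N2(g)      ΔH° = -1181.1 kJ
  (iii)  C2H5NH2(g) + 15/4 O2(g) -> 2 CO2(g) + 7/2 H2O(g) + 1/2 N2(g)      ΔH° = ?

(i): not needed.
(ii) reversed and × 3: (-3)·(-1181.1) = +3543.3 kJ
(iii) × 3: contributes 3·x
-1214.1 = (+3543.3) + 3·x
x = (-1214.1 − (+3543.3)) / (3) = -1585.8 kJ

ΔH° = -1585.8 kJ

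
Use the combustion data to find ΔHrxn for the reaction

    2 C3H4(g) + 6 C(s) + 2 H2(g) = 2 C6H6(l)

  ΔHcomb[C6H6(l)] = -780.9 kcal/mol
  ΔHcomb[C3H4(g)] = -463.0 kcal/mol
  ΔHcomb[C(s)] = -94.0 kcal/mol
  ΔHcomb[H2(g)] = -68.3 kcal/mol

ΔHrxn = -64.8 kcal/mol

With combustion enthalpies, reactants minus products:
= [2·(-463.0) + 6·(-94.0) + 2·(-68.3)] − [2·(-780.9)]
= -64.8 kcal/mol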